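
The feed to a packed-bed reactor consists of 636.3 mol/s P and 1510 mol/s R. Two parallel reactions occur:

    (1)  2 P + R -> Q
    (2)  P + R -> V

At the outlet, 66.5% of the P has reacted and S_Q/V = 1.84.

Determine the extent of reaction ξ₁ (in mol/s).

Conversion of P: P consumed = 0.665 × 636.3 = 423.1 mol/s = 2ξ₁ + 1ξ₂.
Selectivity: 1ξ₁ / (1ξ₂) = 1.84 → ξ₁ = 1.84 ξ₂.
Substitute: (2·1.84 + 1) ξ₂ = 423.1 → ξ₂ = 90.41 mol/s, ξ₁ = 166.4 mol/s.
Outlet amounts (n = n₀ + Σ ν·ξ):
  P: 636.3 − 2(166.4) − 1(90.41) = 213.2
  R: 1510 − 1(166.4) − 1(90.41) = 1253
  Q: 0 + 1(166.4) = 166.4
  V: 0 + 1(90.41) = 90.41

ξ₁ = 166 mol/s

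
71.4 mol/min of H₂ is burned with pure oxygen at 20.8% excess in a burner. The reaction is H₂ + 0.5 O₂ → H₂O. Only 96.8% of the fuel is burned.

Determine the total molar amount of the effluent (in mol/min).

80 mol/min

Stoichiometric O₂ = 0.5 × 71.4 = 35.7 mol/min; O₂ fed = 35.7 × 1.208 = 43.13 mol/min.
Fuel reacted = 0.968 × 71.4 → ξ = 69.12 mol/min.
Outlet (n = n₀ + ν ξ):
  H₂: 71.4 − 1(69.12) = 2.285
  O₂: 43.13 − 0.5(69.12) = 8.568
  H₂O: 0 + 1(69.12) = 69.12
Total out = 2.285 + 8.568 + 69.12 = 79.97 mol/min.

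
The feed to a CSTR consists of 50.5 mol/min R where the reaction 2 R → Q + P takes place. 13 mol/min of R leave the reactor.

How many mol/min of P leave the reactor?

For R: n = n₀ − 2ξ → 13 = 50.5 − 2ξ, giving ξ = 18.75 mol/min.
Outlet amounts (n = n₀ + ν ξ):
  R: 50.5 − 2(18.75) = 13
  Q: 0 + 1(18.75) = 18.75
  P: 0 + 1(18.75) = 18.75

18.8 mol/min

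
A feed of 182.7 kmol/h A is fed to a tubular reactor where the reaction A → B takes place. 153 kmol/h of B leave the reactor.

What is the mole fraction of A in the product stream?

0.163

For B: n = n₀ + 1ξ → 153 = 0 + 1ξ, giving ξ = 153 kmol/h.
Outlet amounts (n = n₀ + ν ξ):
  A: 182.7 − 1(153) = 29.7
  B: 0 + 1(153) = 153
Total out = 182.7 kmol/h; y_A = 29.7 / 182.7 = 0.1626.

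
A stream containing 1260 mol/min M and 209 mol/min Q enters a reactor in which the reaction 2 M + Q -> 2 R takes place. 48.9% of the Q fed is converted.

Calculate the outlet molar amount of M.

1060 mol/min

Q reacted = 0.489 × 209 = 102.2 mol/min; ν_Q = −1, so ξ = 102.2/1 = 102.2 mol/min.
Outlet amounts (n = n₀ + ν ξ):
  M: 1260 − 2(102.2) = 1056
  Q: 209 − 1(102.2) = 106.8
  R: 0 + 2(102.2) = 204.4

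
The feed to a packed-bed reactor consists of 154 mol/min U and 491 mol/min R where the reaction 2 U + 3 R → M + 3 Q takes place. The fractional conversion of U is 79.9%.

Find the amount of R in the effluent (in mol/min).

U reacted = 0.799 × 154 = 123 mol/min; ν_U = −2, so ξ = 123/2 = 61.52 mol/min.
Outlet amounts (n = n₀ + ν ξ):
  U: 154 − 2(61.52) = 30.95
  R: 491 − 3(61.52) = 306.4
  M: 0 + 1(61.52) = 61.52
  Q: 0 + 3(61.52) = 184.6

306 mol/min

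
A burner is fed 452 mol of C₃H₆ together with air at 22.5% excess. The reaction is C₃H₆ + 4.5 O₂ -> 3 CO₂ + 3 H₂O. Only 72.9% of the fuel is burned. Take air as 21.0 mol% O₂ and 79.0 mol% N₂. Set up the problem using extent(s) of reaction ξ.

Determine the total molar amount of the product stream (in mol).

12500 mol

Stoichiometric O₂ = 4.5 × 452 = 2034 mol; O₂ fed = 2034 × 1.225 = 2492 mol.
N₂ fed = 2492 × 79/21 = 9373 mol.
Fuel reacted = 0.729 × 452 → ξ = 329.5 mol.
Outlet (n = n₀ + ν ξ):
  C₃H₆: 452 − 1(329.5) = 122.5
  O₂: 2492 − 4.5(329.5) = 1009
  N₂: 9373 (inert)
  CO₂: 0 + 3(329.5) = 988.5
  H₂O: 0 + 3(329.5) = 988.5
Total out = 122.5 + 1009 + 9373 + 988.5 + 988.5 = 12480 mol.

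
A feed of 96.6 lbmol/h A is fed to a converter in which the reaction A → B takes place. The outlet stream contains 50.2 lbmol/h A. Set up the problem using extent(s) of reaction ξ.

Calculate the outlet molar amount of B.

46.4 lbmol/h

For A: n = n₀ − 1ξ → 50.2 = 96.6 − 1ξ, giving ξ = 46.4 lbmol/h.
Outlet amounts (n = n₀ + ν ξ):
  A: 96.6 − 1(46.4) = 50.2
  B: 0 + 1(46.4) = 46.4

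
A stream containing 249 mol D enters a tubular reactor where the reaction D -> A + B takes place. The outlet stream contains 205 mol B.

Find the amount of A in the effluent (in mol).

205 mol

For B: n = n₀ + 1ξ → 205 = 0 + 1ξ, giving ξ = 205 mol.
Outlet amounts (n = n₀ + ν ξ):
  D: 249 − 1(205) = 44
  A: 0 + 1(205) = 205
  B: 0 + 1(205) = 205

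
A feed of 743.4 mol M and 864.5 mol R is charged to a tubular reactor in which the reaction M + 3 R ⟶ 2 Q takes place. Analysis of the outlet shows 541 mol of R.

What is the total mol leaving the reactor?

For R: n = n₀ − 3ξ → 541 = 864.5 − 3ξ, giving ξ = 107.8 mol.
Outlet amounts (n = n₀ + ν ξ):
  M: 743.4 − 1(107.8) = 635.6
  R: 864.5 − 3(107.8) = 541
  Q: 0 + 2(107.8) = 215.7
Total out = 635.6 + 541 + 215.7 = 1392 mol.

1390 mol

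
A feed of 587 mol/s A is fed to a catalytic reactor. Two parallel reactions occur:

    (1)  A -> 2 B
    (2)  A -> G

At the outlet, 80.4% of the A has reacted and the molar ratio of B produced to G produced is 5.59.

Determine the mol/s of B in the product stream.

695 mol/s

Conversion of A: A consumed = 0.804 × 587 = 471.9 mol/s = 1ξ₁ + 1ξ₂.
Selectivity: 2ξ₁ / (1ξ₂) = 5.59 → ξ₁ = 2.795 ξ₂.
Substitute: (1·2.795 + 1) ξ₂ = 471.9 → ξ₂ = 124.4 mol/s, ξ₁ = 347.6 mol/s.
Outlet amounts (n = n₀ + Σ ν·ξ):
  A: 587 − 1(347.6) − 1(124.4) = 115.1
  B: 0 + 2(347.6) = 695.2
  G: 0 + 1(124.4) = 124.4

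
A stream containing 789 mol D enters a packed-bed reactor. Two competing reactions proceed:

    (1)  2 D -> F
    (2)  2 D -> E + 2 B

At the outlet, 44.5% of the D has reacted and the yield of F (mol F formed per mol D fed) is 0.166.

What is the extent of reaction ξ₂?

Yield of F: 1ξ₁ / 789 = 0.166 → ξ₁ = 131 mol.
Conversion of D: 2ξ₁ + 2ξ₂ = 0.445 × 789 = 351.1 → ξ₂ = 44.58 mol.
Outlet amounts (n = n₀ + Σ ν·ξ):
  D: 789 − 2(131) − 2(44.58) = 437.9
  F: 0 + 1(131) = 131
  E: 0 + 1(44.58) = 44.58
  B: 0 + 2(44.58) = 89.16

ξ₂ = 44.6 mol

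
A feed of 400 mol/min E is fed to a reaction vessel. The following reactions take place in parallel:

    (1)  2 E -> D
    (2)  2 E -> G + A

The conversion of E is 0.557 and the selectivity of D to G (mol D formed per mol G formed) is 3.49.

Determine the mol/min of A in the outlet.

24.8 mol/min

Conversion of E: E consumed = 0.557 × 400 = 222.8 mol/min = 2ξ₁ + 2ξ₂.
Selectivity: 1ξ₁ / (1ξ₂) = 3.49 → ξ₁ = 3.49 ξ₂.
Substitute: (2·3.49 + 2) ξ₂ = 222.8 → ξ₂ = 24.81 mol/min, ξ₁ = 86.59 mol/min.
Outlet amounts (n = n₀ + Σ ν·ξ):
  E: 400 − 2(86.59) − 2(24.81) = 177.2
  D: 0 + 1(86.59) = 86.59
  G: 0 + 1(24.81) = 24.81
  A: 0 + 1(24.81) = 24.81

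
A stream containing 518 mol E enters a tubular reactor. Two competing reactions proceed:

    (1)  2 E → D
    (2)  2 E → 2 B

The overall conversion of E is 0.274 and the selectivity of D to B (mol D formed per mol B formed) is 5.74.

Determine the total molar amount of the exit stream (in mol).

453 mol

Conversion of E: E consumed = 0.274 × 518 = 141.9 mol = 2ξ₁ + 2ξ₂.
Selectivity: 1ξ₁ / (2ξ₂) = 5.74 → ξ₁ = 11.48 ξ₂.
Substitute: (2·11.48 + 2) ξ₂ = 141.9 → ξ₂ = 5.686 mol, ξ₁ = 65.28 mol.
Outlet amounts (n = n₀ + Σ ν·ξ):
  E: 518 − 2(65.28) − 2(5.686) = 376.1
  D: 0 + 1(65.28) = 65.28
  B: 0 + 2(5.686) = 11.37
Total out = 376.1 + 65.28 + 11.37 = 452.7 mol.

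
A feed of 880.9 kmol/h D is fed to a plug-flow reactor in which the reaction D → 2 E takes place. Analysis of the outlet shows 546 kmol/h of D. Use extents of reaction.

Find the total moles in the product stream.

For D: n = n₀ − 1ξ → 546 = 880.9 − 1ξ, giving ξ = 334.9 kmol/h.
Outlet amounts (n = n₀ + ν ξ):
  D: 880.9 − 1(334.9) = 546
  E: 0 + 2(334.9) = 669.8
Total out = 546 + 669.8 = 1216 kmol/h.

1220 kmol/h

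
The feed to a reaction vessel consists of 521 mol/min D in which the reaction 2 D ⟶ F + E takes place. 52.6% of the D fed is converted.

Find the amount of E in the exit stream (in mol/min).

137 mol/min

D reacted = 0.526 × 521 = 274 mol/min; ν_D = −2, so ξ = 274/2 = 137 mol/min.
Outlet amounts (n = n₀ + ν ξ):
  D: 521 − 2(137) = 247
  F: 0 + 1(137) = 137
  E: 0 + 1(137) = 137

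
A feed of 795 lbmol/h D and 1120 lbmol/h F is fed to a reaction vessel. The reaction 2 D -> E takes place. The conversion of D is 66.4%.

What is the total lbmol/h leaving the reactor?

D reacted = 0.664 × 795 = 527.9 lbmol/h; ν_D = −2, so ξ = 527.9/2 = 263.9 lbmol/h.
Outlet amounts (n = n₀ + ν ξ):
  D: 795 − 2(263.9) = 267.1
  E: 0 + 1(263.9) = 263.9
  F: 1120 (inert)
Total out = 267.1 + 263.9 + 1120 = 1651 lbmol/h.

1650 lbmol/h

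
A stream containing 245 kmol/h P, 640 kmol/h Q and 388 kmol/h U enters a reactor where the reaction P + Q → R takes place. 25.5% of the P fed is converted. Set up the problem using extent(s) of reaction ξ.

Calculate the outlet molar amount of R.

62.5 kmol/h

P reacted = 0.255 × 245 = 62.48 kmol/h; ν_P = −1, so ξ = 62.48/1 = 62.48 kmol/h.
Outlet amounts (n = n₀ + ν ξ):
  P: 245 − 1(62.48) = 182.5
  Q: 640 − 1(62.48) = 577.5
  R: 0 + 1(62.48) = 62.48
  U: 388 (inert)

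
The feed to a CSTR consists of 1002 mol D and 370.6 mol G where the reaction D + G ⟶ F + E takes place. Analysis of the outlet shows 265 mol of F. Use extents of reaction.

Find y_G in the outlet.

0.0769

For F: n = n₀ + 1ξ → 265 = 0 + 1ξ, giving ξ = 265 mol.
Outlet amounts (n = n₀ + ν ξ):
  D: 1002 − 1(265) = 737
  G: 370.6 − 1(265) = 105.6
  F: 0 + 1(265) = 265
  E: 0 + 1(265) = 265
Total out = 1373 mol; y_G = 105.6 / 1373 = 0.07693.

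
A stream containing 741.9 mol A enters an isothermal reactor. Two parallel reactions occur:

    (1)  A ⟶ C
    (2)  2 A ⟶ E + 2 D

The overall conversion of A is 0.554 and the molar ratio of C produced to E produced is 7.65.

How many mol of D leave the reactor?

Conversion of A: A consumed = 0.554 × 741.9 = 411 mol = 1ξ₁ + 2ξ₂.
Selectivity: 1ξ₁ / (1ξ₂) = 7.65 → ξ₁ = 7.65 ξ₂.
Substitute: (1·7.65 + 2) ξ₂ = 411 → ξ₂ = 42.59 mol, ξ₁ = 325.8 mol.
Outlet amounts (n = n₀ + Σ ν·ξ):
  A: 741.9 − 1(325.8) − 2(42.59) = 330.9
  C: 0 + 1(325.8) = 325.8
  E: 0 + 1(42.59) = 42.59
  D: 0 + 2(42.59) = 85.18

85.2 mol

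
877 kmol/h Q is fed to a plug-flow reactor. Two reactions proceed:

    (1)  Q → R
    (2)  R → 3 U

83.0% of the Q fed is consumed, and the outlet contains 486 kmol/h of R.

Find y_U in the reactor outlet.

0.533

Conversion of Q: Q consumed = 1ξ₁ = 0.83 × 877 → ξ₁ = 727.9 kmol/h.
R balance: n_R = 0 + 1ξ₁ − 1ξ₂ = 486 → ξ₂ = (1·727.9 − 486)/1 = 241.9 kmol/h.
Outlet amounts (n = n₀ + Σ ν·ξ):
  Q: 877 − 1(727.9) = 149.1
  R: 0 + 1(727.9) − 1(241.9) = 486
  U: 0 + 3(241.9) = 725.7
Total out = 1361 kmol/h; y_U = 725.7 / 1361 = 0.5333.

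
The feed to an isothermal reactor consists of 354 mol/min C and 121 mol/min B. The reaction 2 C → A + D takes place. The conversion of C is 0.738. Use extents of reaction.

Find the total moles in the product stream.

C reacted = 0.738 × 354 = 261.3 mol/min; ν_C = −2, so ξ = 261.3/2 = 130.6 mol/min.
Outlet amounts (n = n₀ + ν ξ):
  C: 354 − 2(130.6) = 92.75
  A: 0 + 1(130.6) = 130.6
  D: 0 + 1(130.6) = 130.6
  B: 121 (inert)
Total out = 92.75 + 130.6 + 130.6 + 121 = 475 mol/min.

475 mol/min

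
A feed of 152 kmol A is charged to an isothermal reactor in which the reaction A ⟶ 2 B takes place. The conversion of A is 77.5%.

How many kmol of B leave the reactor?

236 kmol

A reacted = 0.775 × 152 = 117.8 kmol; ν_A = −1, so ξ = 117.8/1 = 117.8 kmol.
Outlet amounts (n = n₀ + ν ξ):
  A: 152 − 1(117.8) = 34.2
  B: 0 + 2(117.8) = 235.6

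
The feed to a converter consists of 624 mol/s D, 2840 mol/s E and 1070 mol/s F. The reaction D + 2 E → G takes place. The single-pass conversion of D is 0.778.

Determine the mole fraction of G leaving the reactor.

D reacted = 0.778 × 624 = 485.5 mol/s; ν_D = −1, so ξ = 485.5/1 = 485.5 mol/s.
Outlet amounts (n = n₀ + ν ξ):
  D: 624 − 1(485.5) = 138.5
  E: 2840 − 2(485.5) = 1869
  G: 0 + 1(485.5) = 485.5
  F: 1070 (inert)
Total out = 3563 mol/s; y_G = 485.5 / 3563 = 0.1363.

0.136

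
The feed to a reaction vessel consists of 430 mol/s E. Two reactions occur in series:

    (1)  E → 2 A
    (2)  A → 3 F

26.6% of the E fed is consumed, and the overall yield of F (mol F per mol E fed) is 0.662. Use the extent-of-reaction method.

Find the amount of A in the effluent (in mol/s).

134 mol/s

Conversion of E: E consumed = 1ξ₁ = 0.266 × 430 → ξ₁ = 114.4 mol/s.
Yield of F: 3ξ₂ / 430 = 0.662 → ξ₂ = 94.89 mol/s.
Outlet amounts (n = n₀ + Σ ν·ξ):
  E: 430 − 1(114.4) = 315.6
  A: 0 + 2(114.4) − 1(94.89) = 133.9
  F: 0 + 3(94.89) = 284.7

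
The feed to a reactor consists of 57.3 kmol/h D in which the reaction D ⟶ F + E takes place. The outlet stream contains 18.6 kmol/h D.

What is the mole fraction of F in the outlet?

For D: n = n₀ − 1ξ → 18.6 = 57.3 − 1ξ, giving ξ = 38.7 kmol/h.
Outlet amounts (n = n₀ + ν ξ):
  D: 57.3 − 1(38.7) = 18.6
  F: 0 + 1(38.7) = 38.7
  E: 0 + 1(38.7) = 38.7
Total out = 96 kmol/h; y_F = 38.7 / 96 = 0.4031.

0.403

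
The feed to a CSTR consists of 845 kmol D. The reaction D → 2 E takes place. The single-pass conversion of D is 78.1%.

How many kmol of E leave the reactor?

D reacted = 0.781 × 845 = 659.9 kmol; ν_D = −1, so ξ = 659.9/1 = 659.9 kmol.
Outlet amounts (n = n₀ + ν ξ):
  D: 845 − 1(659.9) = 185.1
  E: 0 + 2(659.9) = 1320

1320 kmol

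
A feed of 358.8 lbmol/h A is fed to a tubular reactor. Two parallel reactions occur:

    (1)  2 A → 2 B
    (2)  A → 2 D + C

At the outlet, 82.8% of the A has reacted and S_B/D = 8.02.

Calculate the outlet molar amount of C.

Conversion of A: A consumed = 0.828 × 358.8 = 297.1 lbmol/h = 2ξ₁ + 1ξ₂.
Selectivity: 2ξ₁ / (2ξ₂) = 8.02 → ξ₁ = 8.02 ξ₂.
Substitute: (2·8.02 + 1) ξ₂ = 297.1 → ξ₂ = 17.43 lbmol/h, ξ₁ = 139.8 lbmol/h.
Outlet amounts (n = n₀ + Σ ν·ξ):
  A: 358.8 − 2(139.8) − 1(17.43) = 61.71
  B: 0 + 2(139.8) = 279.7
  D: 0 + 2(17.43) = 34.87
  C: 0 + 1(17.43) = 17.43

17.4 lbmol/h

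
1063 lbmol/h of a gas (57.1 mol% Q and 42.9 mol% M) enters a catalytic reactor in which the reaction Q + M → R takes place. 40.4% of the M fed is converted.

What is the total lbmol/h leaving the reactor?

M reacted = 0.404 × 456 = 184.2 lbmol/h; ν_M = −1, so ξ = 184.2/1 = 184.2 lbmol/h.
Outlet amounts (n = n₀ + ν ξ):
  Q: 607 − 1(184.2) = 422.7
  M: 456 − 1(184.2) = 271.8
  R: 0 + 1(184.2) = 184.2
Total out = 422.7 + 271.8 + 184.2 = 878.8 lbmol/h.

879 lbmol/h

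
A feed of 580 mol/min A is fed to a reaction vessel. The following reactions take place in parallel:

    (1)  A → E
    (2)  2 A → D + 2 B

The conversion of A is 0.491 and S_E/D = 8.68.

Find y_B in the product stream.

Conversion of A: A consumed = 0.491 × 580 = 284.8 mol/min = 1ξ₁ + 2ξ₂.
Selectivity: 1ξ₁ / (1ξ₂) = 8.68 → ξ₁ = 8.68 ξ₂.
Substitute: (1·8.68 + 2) ξ₂ = 284.8 → ξ₂ = 26.66 mol/min, ξ₁ = 231.5 mol/min.
Outlet amounts (n = n₀ + Σ ν·ξ):
  A: 580 − 1(231.5) − 2(26.66) = 295.2
  E: 0 + 1(231.5) = 231.5
  D: 0 + 1(26.66) = 26.66
  B: 0 + 2(26.66) = 53.33
Total out = 606.7 mol/min; y_B = 53.33 / 606.7 = 0.08791.

0.0879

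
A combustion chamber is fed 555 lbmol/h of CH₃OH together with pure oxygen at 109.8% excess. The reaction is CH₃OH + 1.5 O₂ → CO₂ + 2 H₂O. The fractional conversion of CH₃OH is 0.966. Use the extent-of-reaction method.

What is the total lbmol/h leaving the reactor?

2570 lbmol/h

Stoichiometric O₂ = 1.5 × 555 = 832.5 lbmol/h; O₂ fed = 832.5 × 2.098 = 1747 lbmol/h.
Fuel reacted = 0.966 × 555 → ξ = 536.1 lbmol/h.
Outlet (n = n₀ + ν ξ):
  CH₃OH: 555 − 1(536.1) = 18.87
  O₂: 1747 − 1.5(536.1) = 942.4
  CO₂: 0 + 1(536.1) = 536.1
  H₂O: 0 + 2(536.1) = 1072
Total out = 18.87 + 942.4 + 536.1 + 1072 = 2570 lbmol/h.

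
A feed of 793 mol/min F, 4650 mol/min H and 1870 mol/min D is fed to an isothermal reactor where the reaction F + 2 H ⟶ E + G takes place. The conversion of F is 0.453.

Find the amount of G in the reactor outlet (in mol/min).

F reacted = 0.453 × 793 = 359.2 mol/min; ν_F = −1, so ξ = 359.2/1 = 359.2 mol/min.
Outlet amounts (n = n₀ + ν ξ):
  F: 793 − 1(359.2) = 433.8
  H: 4650 − 2(359.2) = 3932
  E: 0 + 1(359.2) = 359.2
  G: 0 + 1(359.2) = 359.2
  D: 1870 (inert)

359 mol/min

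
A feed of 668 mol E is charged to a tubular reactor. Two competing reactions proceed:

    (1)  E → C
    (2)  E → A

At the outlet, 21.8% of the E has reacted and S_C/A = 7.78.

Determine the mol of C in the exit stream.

Conversion of E: E consumed = 0.218 × 668 = 145.6 mol = 1ξ₁ + 1ξ₂.
Selectivity: 1ξ₁ / (1ξ₂) = 7.78 → ξ₁ = 7.78 ξ₂.
Substitute: (1·7.78 + 1) ξ₂ = 145.6 → ξ₂ = 16.59 mol, ξ₁ = 129 mol.
Outlet amounts (n = n₀ + Σ ν·ξ):
  E: 668 − 1(129) − 1(16.59) = 522.4
  C: 0 + 1(129) = 129
  A: 0 + 1(16.59) = 16.59

129 mol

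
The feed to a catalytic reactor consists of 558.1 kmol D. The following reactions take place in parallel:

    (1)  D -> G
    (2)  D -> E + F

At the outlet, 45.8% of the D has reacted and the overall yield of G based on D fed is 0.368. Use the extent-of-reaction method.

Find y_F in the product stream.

Yield of G: 1ξ₁ / 558.1 = 0.368 → ξ₁ = 205.4 kmol.
Conversion of D: 1ξ₁ + 1ξ₂ = 0.458 × 558.1 = 255.6 → ξ₂ = 50.23 kmol.
Outlet amounts (n = n₀ + Σ ν·ξ):
  D: 558.1 − 1(205.4) − 1(50.23) = 302.5
  G: 0 + 1(205.4) = 205.4
  E: 0 + 1(50.23) = 50.23
  F: 0 + 1(50.23) = 50.23
Total out = 608.3 kmol; y_F = 50.23 / 608.3 = 0.08257.

0.0826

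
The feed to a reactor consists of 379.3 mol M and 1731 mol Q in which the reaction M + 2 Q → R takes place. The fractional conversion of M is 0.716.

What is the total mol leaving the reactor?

1570 mol

M reacted = 0.716 × 379.3 = 271.6 mol; ν_M = −1, so ξ = 271.6/1 = 271.6 mol.
Outlet amounts (n = n₀ + ν ξ):
  M: 379.3 − 1(271.6) = 107.7
  Q: 1731 − 2(271.6) = 1188
  R: 0 + 1(271.6) = 271.6
Total out = 107.7 + 1188 + 271.6 = 1567 mol.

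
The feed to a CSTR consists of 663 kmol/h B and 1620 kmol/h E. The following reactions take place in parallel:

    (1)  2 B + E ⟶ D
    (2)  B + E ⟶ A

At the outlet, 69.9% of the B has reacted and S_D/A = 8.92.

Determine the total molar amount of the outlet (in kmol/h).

1820 kmol/h

Conversion of B: B consumed = 0.699 × 663 = 463.4 kmol/h = 2ξ₁ + 1ξ₂.
Selectivity: 1ξ₁ / (1ξ₂) = 8.92 → ξ₁ = 8.92 ξ₂.
Substitute: (2·8.92 + 1) ξ₂ = 463.4 → ξ₂ = 24.6 kmol/h, ξ₁ = 219.4 kmol/h.
Outlet amounts (n = n₀ + Σ ν·ξ):
  B: 663 − 2(219.4) − 1(24.6) = 199.6
  E: 1620 − 1(219.4) − 1(24.6) = 1376
  D: 0 + 1(219.4) = 219.4
  A: 0 + 1(24.6) = 24.6
Total out = 199.6 + 1376 + 219.4 + 24.6 = 1820 kmol/h.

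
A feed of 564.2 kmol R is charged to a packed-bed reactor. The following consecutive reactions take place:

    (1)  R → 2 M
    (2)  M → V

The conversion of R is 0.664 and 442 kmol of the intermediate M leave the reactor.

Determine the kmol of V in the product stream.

Conversion of R: R consumed = 1ξ₁ = 0.664 × 564.2 → ξ₁ = 374.6 kmol.
M balance: n_M = 0 + 2ξ₁ − 1ξ₂ = 442 → ξ₂ = (2·374.6 − 442)/1 = 307.3 kmol.
Outlet amounts (n = n₀ + Σ ν·ξ):
  R: 564.2 − 1(374.6) = 189.6
  M: 0 + 2(374.6) − 1(307.3) = 442
  V: 0 + 1(307.3) = 307.3

307 kmol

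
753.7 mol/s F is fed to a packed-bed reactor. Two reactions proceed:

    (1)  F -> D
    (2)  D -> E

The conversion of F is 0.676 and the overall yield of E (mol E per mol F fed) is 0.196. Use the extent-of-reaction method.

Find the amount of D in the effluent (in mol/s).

Conversion of F: F consumed = 1ξ₁ = 0.676 × 753.7 → ξ₁ = 509.5 mol/s.
Yield of E: 1ξ₂ / 753.7 = 0.196 → ξ₂ = 147.7 mol/s.
Outlet amounts (n = n₀ + Σ ν·ξ):
  F: 753.7 − 1(509.5) = 244.2
  D: 0 + 1(509.5) − 1(147.7) = 361.8
  E: 0 + 1(147.7) = 147.7

362 mol/s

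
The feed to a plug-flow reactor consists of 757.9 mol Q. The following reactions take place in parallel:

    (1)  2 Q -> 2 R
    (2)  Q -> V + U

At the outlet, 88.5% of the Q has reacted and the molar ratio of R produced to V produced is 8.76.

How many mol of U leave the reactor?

Conversion of Q: Q consumed = 0.885 × 757.9 = 670.7 mol = 2ξ₁ + 1ξ₂.
Selectivity: 2ξ₁ / (1ξ₂) = 8.76 → ξ₁ = 4.38 ξ₂.
Substitute: (2·4.38 + 1) ξ₂ = 670.7 → ξ₂ = 68.72 mol, ξ₁ = 301 mol.
Outlet amounts (n = n₀ + Σ ν·ξ):
  Q: 757.9 − 2(301) − 1(68.72) = 87.16
  R: 0 + 2(301) = 602
  V: 0 + 1(68.72) = 68.72
  U: 0 + 1(68.72) = 68.72

68.7 mol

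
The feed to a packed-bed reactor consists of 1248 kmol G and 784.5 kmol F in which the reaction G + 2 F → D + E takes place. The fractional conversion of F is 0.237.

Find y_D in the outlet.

F reacted = 0.237 × 784.5 = 185.9 kmol; ν_F = −2, so ξ = 185.9/2 = 92.96 kmol.
Outlet amounts (n = n₀ + ν ξ):
  G: 1248 − 1(92.96) = 1155
  F: 784.5 − 2(92.96) = 598.6
  D: 0 + 1(92.96) = 92.96
  E: 0 + 1(92.96) = 92.96
Total out = 1940 kmol; y_D = 92.96 / 1940 = 0.04793.

0.0479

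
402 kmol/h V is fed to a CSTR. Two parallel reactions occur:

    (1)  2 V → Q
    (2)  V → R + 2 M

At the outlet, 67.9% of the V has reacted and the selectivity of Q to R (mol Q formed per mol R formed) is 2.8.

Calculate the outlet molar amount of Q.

116 kmol/h

Conversion of V: V consumed = 0.679 × 402 = 273 kmol/h = 2ξ₁ + 1ξ₂.
Selectivity: 1ξ₁ / (1ξ₂) = 2.8 → ξ₁ = 2.8 ξ₂.
Substitute: (2·2.8 + 1) ξ₂ = 273 → ξ₂ = 41.36 kmol/h, ξ₁ = 115.8 kmol/h.
Outlet amounts (n = n₀ + Σ ν·ξ):
  V: 402 − 2(115.8) − 1(41.36) = 129
  Q: 0 + 1(115.8) = 115.8
  R: 0 + 1(41.36) = 41.36
  M: 0 + 2(41.36) = 82.71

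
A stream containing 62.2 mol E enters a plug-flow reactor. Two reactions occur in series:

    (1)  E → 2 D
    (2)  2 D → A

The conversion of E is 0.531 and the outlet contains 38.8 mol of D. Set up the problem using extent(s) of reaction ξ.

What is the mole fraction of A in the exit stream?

Conversion of E: E consumed = 1ξ₁ = 0.531 × 62.2 → ξ₁ = 33.03 mol.
D balance: n_D = 0 + 2ξ₁ − 2ξ₂ = 38.8 → ξ₂ = (2·33.03 − 38.8)/2 = 13.63 mol.
Outlet amounts (n = n₀ + Σ ν·ξ):
  E: 62.2 − 1(33.03) = 29.17
  D: 0 + 2(33.03) − 2(13.63) = 38.8
  A: 0 + 1(13.63) = 13.63
Total out = 81.6 mol; y_A = 13.63 / 81.6 = 0.167.

0.167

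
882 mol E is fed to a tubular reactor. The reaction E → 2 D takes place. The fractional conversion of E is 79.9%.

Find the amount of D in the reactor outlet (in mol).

1410 mol

E reacted = 0.799 × 882 = 704.7 mol; ν_E = −1, so ξ = 704.7/1 = 704.7 mol.
Outlet amounts (n = n₀ + ν ξ):
  E: 882 − 1(704.7) = 177.3
  D: 0 + 2(704.7) = 1409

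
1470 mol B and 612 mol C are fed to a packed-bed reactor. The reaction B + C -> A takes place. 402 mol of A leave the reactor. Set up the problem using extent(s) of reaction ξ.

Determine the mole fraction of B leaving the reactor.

0.636

For A: n = n₀ + 1ξ → 402 = 0 + 1ξ, giving ξ = 402 mol.
Outlet amounts (n = n₀ + ν ξ):
  B: 1470 − 1(402) = 1068
  C: 612 − 1(402) = 210
  A: 0 + 1(402) = 402
Total out = 1680 mol; y_B = 1068 / 1680 = 0.6357.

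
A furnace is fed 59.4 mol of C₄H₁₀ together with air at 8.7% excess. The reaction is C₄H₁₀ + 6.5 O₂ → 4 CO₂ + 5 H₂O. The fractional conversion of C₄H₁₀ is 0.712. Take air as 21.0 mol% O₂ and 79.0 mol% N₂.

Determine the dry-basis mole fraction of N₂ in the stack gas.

Stoichiometric O₂ = 6.5 × 59.4 = 386.1 mol; O₂ fed = 386.1 × 1.087 = 419.7 mol.
N₂ fed = 419.7 × 79/21 = 1579 mol.
Fuel reacted = 0.712 × 59.4 → ξ = 42.29 mol.
Outlet (n = n₀ + ν ξ):
  C₄H₁₀: 59.4 − 1(42.29) = 17.11
  O₂: 419.7 − 6.5(42.29) = 144.8
  N₂: 1579 (inert)
  CO₂: 0 + 4(42.29) = 169.2
  H₂O: 0 + 5(42.29) = 211.5
Dry total = 1910 mol; y_N₂ (dry) = 1579 / 1910 = 0.8267.

0.827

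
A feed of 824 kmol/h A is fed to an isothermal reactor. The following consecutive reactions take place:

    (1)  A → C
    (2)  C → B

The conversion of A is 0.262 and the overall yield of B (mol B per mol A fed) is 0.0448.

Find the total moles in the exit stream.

824 kmol/h

Conversion of A: A consumed = 1ξ₁ = 0.262 × 824 → ξ₁ = 215.9 kmol/h.
Yield of B: 1ξ₂ / 824 = 0.0448 → ξ₂ = 36.92 kmol/h.
Outlet amounts (n = n₀ + Σ ν·ξ):
  A: 824 − 1(215.9) = 608.1
  C: 0 + 1(215.9) − 1(36.92) = 179
  B: 0 + 1(36.92) = 36.92
Total out = 608.1 + 179 + 36.92 = 824 kmol/h.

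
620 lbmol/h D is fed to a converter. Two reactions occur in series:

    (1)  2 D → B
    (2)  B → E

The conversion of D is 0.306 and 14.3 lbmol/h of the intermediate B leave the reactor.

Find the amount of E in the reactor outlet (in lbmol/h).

Conversion of D: D consumed = 2ξ₁ = 0.306 × 620 → ξ₁ = 94.86 lbmol/h.
B balance: n_B = 0 + 1ξ₁ − 1ξ₂ = 14.3 → ξ₂ = (1·94.86 − 14.3)/1 = 80.56 lbmol/h.
Outlet amounts (n = n₀ + Σ ν·ξ):
  D: 620 − 2(94.86) = 430.3
  B: 0 + 1(94.86) − 1(80.56) = 14.3
  E: 0 + 1(80.56) = 80.56

80.6 lbmol/h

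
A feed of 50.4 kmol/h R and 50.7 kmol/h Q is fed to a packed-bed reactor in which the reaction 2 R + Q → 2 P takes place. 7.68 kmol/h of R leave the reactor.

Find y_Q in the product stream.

For R: n = n₀ − 2ξ → 7.68 = 50.4 − 2ξ, giving ξ = 21.36 kmol/h.
Outlet amounts (n = n₀ + ν ξ):
  R: 50.4 − 2(21.36) = 7.68
  Q: 50.7 − 1(21.36) = 29.34
  P: 0 + 2(21.36) = 42.72
Total out = 79.74 kmol/h; y_Q = 29.34 / 79.74 = 0.3679.

0.368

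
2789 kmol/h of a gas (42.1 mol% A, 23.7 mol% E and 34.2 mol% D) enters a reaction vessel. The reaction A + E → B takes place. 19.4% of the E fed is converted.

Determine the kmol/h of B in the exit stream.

E reacted = 0.194 × 661 = 128.2 kmol/h; ν_E = −1, so ξ = 128.2/1 = 128.2 kmol/h.
Outlet amounts (n = n₀ + ν ξ):
  A: 1174 − 1(128.2) = 1046
  E: 661 − 1(128.2) = 532.8
  B: 0 + 1(128.2) = 128.2
  D: 953.8 (inert)

128 kmol/h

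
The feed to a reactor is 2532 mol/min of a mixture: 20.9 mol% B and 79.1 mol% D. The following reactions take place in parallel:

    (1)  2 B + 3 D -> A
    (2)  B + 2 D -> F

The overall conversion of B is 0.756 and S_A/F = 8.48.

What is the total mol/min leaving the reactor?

1730 mol/min

Conversion of B: B consumed = 0.756 × 529.2 = 400.1 mol/min = 2ξ₁ + 1ξ₂.
Selectivity: 1ξ₁ / (1ξ₂) = 8.48 → ξ₁ = 8.48 ξ₂.
Substitute: (2·8.48 + 1) ξ₂ = 400.1 → ξ₂ = 22.28 mol/min, ξ₁ = 188.9 mol/min.
Outlet amounts (n = n₀ + Σ ν·ξ):
  B: 529.2 − 2(188.9) − 1(22.28) = 129.1
  D: 2003 − 3(188.9) − 2(22.28) = 1392
  A: 0 + 1(188.9) = 188.9
  F: 0 + 1(22.28) = 22.28
Total out = 129.1 + 1392 + 188.9 + 22.28 = 1732 mol/min.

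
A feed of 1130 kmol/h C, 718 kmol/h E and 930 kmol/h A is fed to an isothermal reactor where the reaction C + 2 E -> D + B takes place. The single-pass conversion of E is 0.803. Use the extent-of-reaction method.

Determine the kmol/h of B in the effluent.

288 kmol/h

E reacted = 0.803 × 718 = 576.6 kmol/h; ν_E = −2, so ξ = 576.6/2 = 288.3 kmol/h.
Outlet amounts (n = n₀ + ν ξ):
  C: 1130 − 1(288.3) = 841.7
  E: 718 − 2(288.3) = 141.4
  D: 0 + 1(288.3) = 288.3
  B: 0 + 1(288.3) = 288.3
  A: 930 (inert)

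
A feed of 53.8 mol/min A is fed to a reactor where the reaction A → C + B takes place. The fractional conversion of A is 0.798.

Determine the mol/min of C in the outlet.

42.9 mol/min

A reacted = 0.798 × 53.8 = 42.93 mol/min; ν_A = −1, so ξ = 42.93/1 = 42.93 mol/min.
Outlet amounts (n = n₀ + ν ξ):
  A: 53.8 − 1(42.93) = 10.87
  C: 0 + 1(42.93) = 42.93
  B: 0 + 1(42.93) = 42.93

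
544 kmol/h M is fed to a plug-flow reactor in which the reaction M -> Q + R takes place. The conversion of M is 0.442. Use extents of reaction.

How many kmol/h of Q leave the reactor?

M reacted = 0.442 × 544 = 240.4 kmol/h; ν_M = −1, so ξ = 240.4/1 = 240.4 kmol/h.
Outlet amounts (n = n₀ + ν ξ):
  M: 544 − 1(240.4) = 303.6
  Q: 0 + 1(240.4) = 240.4
  R: 0 + 1(240.4) = 240.4

240 kmol/h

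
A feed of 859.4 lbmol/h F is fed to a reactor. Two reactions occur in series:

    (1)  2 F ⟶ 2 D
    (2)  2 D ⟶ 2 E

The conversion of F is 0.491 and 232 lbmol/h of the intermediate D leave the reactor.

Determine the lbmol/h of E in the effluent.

Conversion of F: F consumed = 2ξ₁ = 0.491 × 859.4 → ξ₁ = 211 lbmol/h.
D balance: n_D = 0 + 2ξ₁ − 2ξ₂ = 232 → ξ₂ = (2·211 − 232)/2 = 94.98 lbmol/h.
Outlet amounts (n = n₀ + Σ ν·ξ):
  F: 859.4 − 2(211) = 437.4
  D: 0 + 2(211) − 2(94.98) = 232
  E: 0 + 2(94.98) = 190

190 lbmol/h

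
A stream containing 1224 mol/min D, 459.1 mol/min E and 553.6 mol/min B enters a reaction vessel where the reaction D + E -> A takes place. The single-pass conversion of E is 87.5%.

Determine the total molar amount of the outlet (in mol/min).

E reacted = 0.875 × 459.1 = 401.7 mol/min; ν_E = −1, so ξ = 401.7/1 = 401.7 mol/min.
Outlet amounts (n = n₀ + ν ξ):
  D: 1224 − 1(401.7) = 822.3
  E: 459.1 − 1(401.7) = 57.39
  A: 0 + 1(401.7) = 401.7
  B: 553.6 (inert)
Total out = 822.3 + 57.39 + 401.7 + 553.6 = 1835 mol/min.

1830 mol/min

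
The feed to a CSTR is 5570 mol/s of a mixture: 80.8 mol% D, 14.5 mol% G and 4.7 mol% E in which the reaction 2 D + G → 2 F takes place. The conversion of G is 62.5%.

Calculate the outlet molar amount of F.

1010 mol/s

G reacted = 0.625 × 807.6 = 504.8 mol/s; ν_G = −1, so ξ = 504.8/1 = 504.8 mol/s.
Outlet amounts (n = n₀ + ν ξ):
  D: 4501 − 2(504.8) = 3491
  G: 807.6 − 1(504.8) = 302.9
  F: 0 + 2(504.8) = 1010
  E: 261.8 (inert)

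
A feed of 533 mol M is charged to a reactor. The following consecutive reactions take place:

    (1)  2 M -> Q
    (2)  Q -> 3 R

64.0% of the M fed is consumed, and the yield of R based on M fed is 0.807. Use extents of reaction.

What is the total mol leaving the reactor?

Conversion of M: M consumed = 2ξ₁ = 0.64 × 533 → ξ₁ = 170.6 mol.
Yield of R: 3ξ₂ / 533 = 0.807 → ξ₂ = 143.4 mol.
Outlet amounts (n = n₀ + Σ ν·ξ):
  M: 533 − 2(170.6) = 191.9
  Q: 0 + 1(170.6) − 1(143.4) = 27.18
  R: 0 + 3(143.4) = 430.1
Total out = 191.9 + 27.18 + 430.1 = 649.2 mol.

649 mol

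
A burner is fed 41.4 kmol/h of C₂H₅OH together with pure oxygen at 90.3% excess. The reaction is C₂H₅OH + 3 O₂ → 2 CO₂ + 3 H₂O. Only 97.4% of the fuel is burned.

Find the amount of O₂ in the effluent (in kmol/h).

Stoichiometric O₂ = 3 × 41.4 = 124.2 kmol/h; O₂ fed = 124.2 × 1.903 = 236.4 kmol/h.
Fuel reacted = 0.974 × 41.4 → ξ = 40.32 kmol/h.
Outlet (n = n₀ + ν ξ):
  C₂H₅OH: 41.4 − 1(40.32) = 1.076
  O₂: 236.4 − 3(40.32) = 115.4
  CO₂: 0 + 2(40.32) = 80.65
  H₂O: 0 + 3(40.32) = 121

115 kmol/h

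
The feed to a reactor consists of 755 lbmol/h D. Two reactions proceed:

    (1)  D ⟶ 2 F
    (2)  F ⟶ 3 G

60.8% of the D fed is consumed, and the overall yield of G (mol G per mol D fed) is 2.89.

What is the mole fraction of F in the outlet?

Conversion of D: D consumed = 1ξ₁ = 0.608 × 755 → ξ₁ = 459 lbmol/h.
Yield of G: 3ξ₂ / 755 = 2.89 → ξ₂ = 727.3 lbmol/h.
Outlet amounts (n = n₀ + Σ ν·ξ):
  D: 755 − 1(459) = 296
  F: 0 + 2(459) − 1(727.3) = 190.8
  G: 0 + 3(727.3) = 2182
Total out = 2669 lbmol/h; y_F = 190.8 / 2669 = 0.07148.

0.0715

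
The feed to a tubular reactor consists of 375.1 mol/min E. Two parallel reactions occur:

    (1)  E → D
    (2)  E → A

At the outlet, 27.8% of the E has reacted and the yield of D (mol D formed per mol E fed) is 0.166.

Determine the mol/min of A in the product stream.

Yield of D: 1ξ₁ / 375.1 = 0.166 → ξ₁ = 62.27 mol/min.
Conversion of E: 1ξ₁ + 1ξ₂ = 0.278 × 375.1 = 104.3 → ξ₂ = 42.01 mol/min.
Outlet amounts (n = n₀ + Σ ν·ξ):
  E: 375.1 − 1(62.27) − 1(42.01) = 270.8
  D: 0 + 1(62.27) = 62.27
  A: 0 + 1(42.01) = 42.01

42 mol/min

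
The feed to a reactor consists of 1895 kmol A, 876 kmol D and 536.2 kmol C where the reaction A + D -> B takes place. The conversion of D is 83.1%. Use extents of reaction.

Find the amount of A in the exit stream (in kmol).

1170 kmol

D reacted = 0.831 × 876 = 728 kmol; ν_D = −1, so ξ = 728/1 = 728 kmol.
Outlet amounts (n = n₀ + ν ξ):
  A: 1895 − 1(728) = 1167
  D: 876 − 1(728) = 148
  B: 0 + 1(728) = 728
  C: 536.2 (inert)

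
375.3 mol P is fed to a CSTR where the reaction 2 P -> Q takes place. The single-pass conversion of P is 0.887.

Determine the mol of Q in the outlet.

P reacted = 0.887 × 375.3 = 332.9 mol; ν_P = −2, so ξ = 332.9/2 = 166.4 mol.
Outlet amounts (n = n₀ + ν ξ):
  P: 375.3 − 2(166.4) = 42.41
  Q: 0 + 1(166.4) = 166.4

166 mol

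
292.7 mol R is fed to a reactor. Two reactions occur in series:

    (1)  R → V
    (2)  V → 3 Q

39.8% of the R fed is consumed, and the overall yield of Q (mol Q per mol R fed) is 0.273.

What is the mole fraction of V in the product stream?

0.26

Conversion of R: R consumed = 1ξ₁ = 0.398 × 292.7 → ξ₁ = 116.5 mol.
Yield of Q: 3ξ₂ / 292.7 = 0.273 → ξ₂ = 26.64 mol.
Outlet amounts (n = n₀ + Σ ν·ξ):
  R: 292.7 − 1(116.5) = 176.2
  V: 0 + 1(116.5) − 1(26.64) = 89.86
  Q: 0 + 3(26.64) = 79.91
Total out = 346 mol; y_V = 89.86 / 346 = 0.2597.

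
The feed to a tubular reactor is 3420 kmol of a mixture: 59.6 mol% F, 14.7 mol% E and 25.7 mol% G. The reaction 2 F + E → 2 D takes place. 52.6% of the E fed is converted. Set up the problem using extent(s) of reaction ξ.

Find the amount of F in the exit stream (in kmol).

E reacted = 0.526 × 502.7 = 264.4 kmol; ν_E = −1, so ξ = 264.4/1 = 264.4 kmol.
Outlet amounts (n = n₀ + ν ξ):
  F: 2038 − 2(264.4) = 1509
  E: 502.7 − 1(264.4) = 238.3
  D: 0 + 2(264.4) = 528.9
  G: 878.9 (inert)

1510 kmol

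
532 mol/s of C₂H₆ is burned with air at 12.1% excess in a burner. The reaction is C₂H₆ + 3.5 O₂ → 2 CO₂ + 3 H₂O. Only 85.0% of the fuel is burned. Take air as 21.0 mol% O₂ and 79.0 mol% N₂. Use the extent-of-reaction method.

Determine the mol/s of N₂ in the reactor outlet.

7850 mol/s

Stoichiometric O₂ = 3.5 × 532 = 1862 mol/s; O₂ fed = 1862 × 1.121 = 2087 mol/s.
N₂ fed = 2087 × 79/21 = 7852 mol/s.
Fuel reacted = 0.85 × 532 → ξ = 452.2 mol/s.
Outlet (n = n₀ + ν ξ):
  C₂H₆: 532 − 1(452.2) = 79.8
  O₂: 2087 − 3.5(452.2) = 504.6
  N₂: 7852 (inert)
  CO₂: 0 + 2(452.2) = 904.4
  H₂O: 0 + 3(452.2) = 1357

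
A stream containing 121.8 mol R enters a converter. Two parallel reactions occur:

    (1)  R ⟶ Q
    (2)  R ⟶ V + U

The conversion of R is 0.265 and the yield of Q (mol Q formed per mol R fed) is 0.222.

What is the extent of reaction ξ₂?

Yield of Q: 1ξ₁ / 121.8 = 0.222 → ξ₁ = 27.04 mol.
Conversion of R: 1ξ₁ + 1ξ₂ = 0.265 × 121.8 = 32.28 → ξ₂ = 5.237 mol.
Outlet amounts (n = n₀ + Σ ν·ξ):
  R: 121.8 − 1(27.04) − 1(5.237) = 89.52
  Q: 0 + 1(27.04) = 27.04
  V: 0 + 1(5.237) = 5.237
  U: 0 + 1(5.237) = 5.237

ξ₂ = 5.24 mol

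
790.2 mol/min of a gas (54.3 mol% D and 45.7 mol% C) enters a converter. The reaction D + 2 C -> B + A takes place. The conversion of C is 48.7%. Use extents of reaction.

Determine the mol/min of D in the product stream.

C reacted = 0.487 × 361.1 = 175.9 mol/min; ν_C = −2, so ξ = 175.9/2 = 87.93 mol/min.
Outlet amounts (n = n₀ + ν ξ):
  D: 429.1 − 1(87.93) = 341.1
  C: 361.1 − 2(87.93) = 185.3
  B: 0 + 1(87.93) = 87.93
  A: 0 + 1(87.93) = 87.93

341 mol/min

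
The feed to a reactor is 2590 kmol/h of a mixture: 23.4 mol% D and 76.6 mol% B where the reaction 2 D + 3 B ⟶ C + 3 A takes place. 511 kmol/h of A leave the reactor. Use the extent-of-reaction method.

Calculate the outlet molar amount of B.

1470 kmol/h

For A: n = n₀ + 3ξ → 511 = 0 + 3ξ, giving ξ = 170.3 kmol/h.
Outlet amounts (n = n₀ + ν ξ):
  D: 606.1 − 2(170.3) = 265.4
  B: 1984 − 3(170.3) = 1473
  C: 0 + 1(170.3) = 170.3
  A: 0 + 3(170.3) = 511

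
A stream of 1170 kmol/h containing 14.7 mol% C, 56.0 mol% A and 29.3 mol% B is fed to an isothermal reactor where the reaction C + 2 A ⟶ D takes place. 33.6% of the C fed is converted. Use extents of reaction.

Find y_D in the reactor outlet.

C reacted = 0.336 × 172 = 57.79 kmol/h; ν_C = −1, so ξ = 57.79/1 = 57.79 kmol/h.
Outlet amounts (n = n₀ + ν ξ):
  C: 172 − 1(57.79) = 114.2
  A: 655.2 − 2(57.79) = 539.6
  D: 0 + 1(57.79) = 57.79
  B: 342.8 (inert)
Total out = 1054 kmol/h; y_D = 57.79 / 1054 = 0.05481.

0.0548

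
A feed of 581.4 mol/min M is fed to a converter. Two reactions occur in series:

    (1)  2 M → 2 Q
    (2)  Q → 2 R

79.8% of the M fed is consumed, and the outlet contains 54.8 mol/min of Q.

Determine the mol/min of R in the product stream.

Conversion of M: M consumed = 2ξ₁ = 0.798 × 581.4 → ξ₁ = 232 mol/min.
Q balance: n_Q = 0 + 2ξ₁ − 1ξ₂ = 54.8 → ξ₂ = (2·232 − 54.8)/1 = 409.2 mol/min.
Outlet amounts (n = n₀ + Σ ν·ξ):
  M: 581.4 − 2(232) = 117.4
  Q: 0 + 2(232) − 1(409.2) = 54.8
  R: 0 + 2(409.2) = 818.3

818 mol/min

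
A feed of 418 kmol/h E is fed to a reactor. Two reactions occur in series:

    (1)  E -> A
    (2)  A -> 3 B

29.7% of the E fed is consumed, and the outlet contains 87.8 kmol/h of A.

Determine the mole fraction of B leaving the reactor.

0.222

Conversion of E: E consumed = 1ξ₁ = 0.297 × 418 → ξ₁ = 124.1 kmol/h.
A balance: n_A = 0 + 1ξ₁ − 1ξ₂ = 87.8 → ξ₂ = (1·124.1 − 87.8)/1 = 36.35 kmol/h.
Outlet amounts (n = n₀ + Σ ν·ξ):
  E: 418 − 1(124.1) = 293.9
  A: 0 + 1(124.1) − 1(36.35) = 87.8
  B: 0 + 3(36.35) = 109
Total out = 490.7 kmol/h; y_B = 109 / 490.7 = 0.2222.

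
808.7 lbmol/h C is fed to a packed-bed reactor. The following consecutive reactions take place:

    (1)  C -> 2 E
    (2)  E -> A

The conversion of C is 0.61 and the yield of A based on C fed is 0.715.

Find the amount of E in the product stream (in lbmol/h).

408 lbmol/h

Conversion of C: C consumed = 1ξ₁ = 0.61 × 808.7 → ξ₁ = 493.3 lbmol/h.
Yield of A: 1ξ₂ / 808.7 = 0.715 → ξ₂ = 578.2 lbmol/h.
Outlet amounts (n = n₀ + Σ ν·ξ):
  C: 808.7 − 1(493.3) = 315.4
  E: 0 + 2(493.3) − 1(578.2) = 408.4
  A: 0 + 1(578.2) = 578.2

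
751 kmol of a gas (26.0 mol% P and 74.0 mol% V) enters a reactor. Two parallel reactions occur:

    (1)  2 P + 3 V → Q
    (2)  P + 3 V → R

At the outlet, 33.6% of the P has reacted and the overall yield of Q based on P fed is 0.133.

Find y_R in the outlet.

0.0226

Yield of Q: 1ξ₁ / 195.3 = 0.133 → ξ₁ = 25.97 kmol.
Conversion of P: 2ξ₁ + 1ξ₂ = 0.336 × 195.3 = 65.61 → ξ₂ = 13.67 kmol.
Outlet amounts (n = n₀ + Σ ν·ξ):
  P: 195.3 − 2(25.97) − 1(13.67) = 129.7
  V: 555.7 − 3(25.97) − 3(13.67) = 436.8
  Q: 0 + 1(25.97) = 25.97
  R: 0 + 1(13.67) = 13.67
Total out = 606.1 kmol; y_R = 13.67 / 606.1 = 0.02255.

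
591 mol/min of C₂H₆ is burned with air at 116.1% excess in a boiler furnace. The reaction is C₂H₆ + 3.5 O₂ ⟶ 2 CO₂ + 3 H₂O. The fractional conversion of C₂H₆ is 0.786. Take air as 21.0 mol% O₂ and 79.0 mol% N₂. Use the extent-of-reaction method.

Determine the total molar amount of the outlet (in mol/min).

Stoichiometric O₂ = 3.5 × 591 = 2068 mol/min; O₂ fed = 2068 × 2.161 = 4470 mol/min.
N₂ fed = 4470 × 79/21 = 16820 mol/min.
Fuel reacted = 0.786 × 591 → ξ = 464.5 mol/min.
Outlet (n = n₀ + ν ξ):
  C₂H₆: 591 − 1(464.5) = 126.5
  O₂: 4470 − 3.5(464.5) = 2844
  N₂: 16820 (inert)
  CO₂: 0 + 2(464.5) = 929.1
  H₂O: 0 + 3(464.5) = 1394
Total out = 126.5 + 2844 + 16820 + 929.1 + 1394 = 22110 mol/min.

22100 mol/min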